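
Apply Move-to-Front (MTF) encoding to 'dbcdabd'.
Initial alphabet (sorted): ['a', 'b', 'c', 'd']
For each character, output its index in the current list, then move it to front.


MTF encoding:
'd': index 3 in ['a', 'b', 'c', 'd'] -> ['d', 'a', 'b', 'c']
'b': index 2 in ['d', 'a', 'b', 'c'] -> ['b', 'd', 'a', 'c']
'c': index 3 in ['b', 'd', 'a', 'c'] -> ['c', 'b', 'd', 'a']
'd': index 2 in ['c', 'b', 'd', 'a'] -> ['d', 'c', 'b', 'a']
'a': index 3 in ['d', 'c', 'b', 'a'] -> ['a', 'd', 'c', 'b']
'b': index 3 in ['a', 'd', 'c', 'b'] -> ['b', 'a', 'd', 'c']
'd': index 2 in ['b', 'a', 'd', 'c'] -> ['d', 'b', 'a', 'c']


Output: [3, 2, 3, 2, 3, 3, 2]


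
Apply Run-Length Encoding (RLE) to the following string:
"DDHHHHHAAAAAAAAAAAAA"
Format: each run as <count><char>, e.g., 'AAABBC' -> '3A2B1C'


Scanning runs left to right:
  i=0: run of 'D' x 2 -> '2D'
  i=2: run of 'H' x 5 -> '5H'
  i=7: run of 'A' x 13 -> '13A'

RLE = 2D5H13A


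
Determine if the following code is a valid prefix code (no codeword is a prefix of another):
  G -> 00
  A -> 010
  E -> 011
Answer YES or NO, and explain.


Checking each pair (does one codeword prefix another?):
  G='00' vs A='010': no prefix
  G='00' vs E='011': no prefix
  A='010' vs G='00': no prefix
  A='010' vs E='011': no prefix
  E='011' vs G='00': no prefix
  E='011' vs A='010': no prefix
No violation found over all pairs.

YES -- this is a valid prefix code. No codeword is a prefix of any other codeword.


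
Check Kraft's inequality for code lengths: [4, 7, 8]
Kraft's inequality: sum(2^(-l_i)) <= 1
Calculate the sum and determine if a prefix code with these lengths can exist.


Sum = 2^(-4) + 2^(-7) + 2^(-8)
    = 0.0625 + 0.0078125 + 0.00390625
    = 19/256 = 0.07421875
Since 0.07421875 <= 1, Kraft's inequality IS satisfied.
A prefix code with these lengths CAN exist.

Kraft sum = 0.07421875. Satisfied.


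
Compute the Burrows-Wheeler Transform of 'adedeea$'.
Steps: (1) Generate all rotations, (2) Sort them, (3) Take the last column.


Rotations (sorted):
  0: $adedeea -> last char: a
  1: a$adedee -> last char: e
  2: adedeea$ -> last char: $
  3: dedeea$a -> last char: a
  4: deea$ade -> last char: e
  5: ea$adede -> last char: e
  6: edeea$ad -> last char: d
  7: eea$aded -> last char: d


BWT = ae$aeedd


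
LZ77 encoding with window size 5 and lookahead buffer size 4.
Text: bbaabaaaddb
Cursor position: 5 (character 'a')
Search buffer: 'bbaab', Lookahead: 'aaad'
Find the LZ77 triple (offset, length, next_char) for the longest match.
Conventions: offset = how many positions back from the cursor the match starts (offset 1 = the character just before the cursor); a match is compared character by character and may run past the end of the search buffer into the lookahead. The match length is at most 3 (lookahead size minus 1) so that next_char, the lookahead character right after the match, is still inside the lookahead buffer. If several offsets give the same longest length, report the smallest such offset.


Try each offset into the search buffer:
  offset=1 (pos 4, char 'b'): match length 0
  offset=2 (pos 3, char 'a'): match length 1
  offset=3 (pos 2, char 'a'): match length 2
  offset=4 (pos 1, char 'b'): match length 0
  offset=5 (pos 0, char 'b'): match length 0
Longest match has length 2 at offset 3.
next_char = character at position 5 + 2 = 7 -> 'a'

Best match: offset=3, length=2 (matching 'aa' starting at position 2)
LZ77 triple: (3, 2, 'a')


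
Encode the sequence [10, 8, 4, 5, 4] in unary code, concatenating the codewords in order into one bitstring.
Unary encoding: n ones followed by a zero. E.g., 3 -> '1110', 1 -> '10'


Encode each number as n ones followed by a terminating 0:
  10 -> 11111111110 (11 bits)
  8 -> 111111110 (9 bits)
  4 -> 11110 (5 bits)
  5 -> 111110 (6 bits)
  4 -> 11110 (5 bits)
Total length = 11 + 9 + 5 + 6 + 5 = 36 bits.

Unary([10, 8, 4, 5, 4]) = 111111111101111111101111011111011110 (36 bits)


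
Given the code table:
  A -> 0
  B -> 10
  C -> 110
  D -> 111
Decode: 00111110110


Decoding:
0 -> A
0 -> A
111 -> D
110 -> C
110 -> C


Result: AADCC


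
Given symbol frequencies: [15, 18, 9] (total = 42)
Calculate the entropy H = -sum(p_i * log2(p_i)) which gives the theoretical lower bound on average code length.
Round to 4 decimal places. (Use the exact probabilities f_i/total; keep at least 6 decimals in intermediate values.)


Per-symbol terms -p_i * log2(p_i) with p_i = f_i/42:
  p = 15/42 = 0.357143: log2(p) = -1.485427, -p*log2(p) = 0.530510
  p = 18/42 = 0.428571: log2(p) = -1.222392, -p*log2(p) = 0.523882
  p = 9/42 = 0.214286: log2(p) = -2.222392, -p*log2(p) = 0.476227
H = 0.530510 + 0.523882 + 0.476227 = 1.530619

H = 1.5306 bits/symbol


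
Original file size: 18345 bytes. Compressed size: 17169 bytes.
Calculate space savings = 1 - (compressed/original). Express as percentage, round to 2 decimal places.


ratio = compressed/original = 17169/18345 = 0.935895
savings = 1 - ratio = 1 - 0.935895 = 0.064105
as a percentage: 0.064105 * 100 = 6.41%

Space savings = 1 - 17169/18345 = 6.41%


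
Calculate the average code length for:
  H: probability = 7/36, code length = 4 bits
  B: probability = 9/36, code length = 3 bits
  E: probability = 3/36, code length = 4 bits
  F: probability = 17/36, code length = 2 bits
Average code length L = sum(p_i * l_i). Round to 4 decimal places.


Weighted contributions p_i * l_i:
  H: (7/36) * 4 = 28/36
  B: (9/36) * 3 = 27/36
  E: (3/36) * 4 = 12/36
  F: (17/36) * 2 = 34/36
Sum = (28 + 27 + 12 + 34)/36 = 101/36

L = 101/36 = 2.8056 bits/symbol


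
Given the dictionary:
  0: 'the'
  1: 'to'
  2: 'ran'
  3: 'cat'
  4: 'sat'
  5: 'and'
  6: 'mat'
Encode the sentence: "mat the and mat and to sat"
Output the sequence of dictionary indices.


Look up each word in the dictionary:
  'mat' -> 6
  'the' -> 0
  'and' -> 5
  'mat' -> 6
  'and' -> 5
  'to' -> 1
  'sat' -> 4

Encoded: [6, 0, 5, 6, 5, 1, 4]


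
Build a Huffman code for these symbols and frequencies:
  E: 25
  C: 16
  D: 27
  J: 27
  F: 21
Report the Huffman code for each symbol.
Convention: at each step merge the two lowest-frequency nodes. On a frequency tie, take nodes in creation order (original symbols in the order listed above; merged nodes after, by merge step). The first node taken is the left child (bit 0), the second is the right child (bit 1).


Huffman tree construction:
Step 1: Merge C(16) + F(21) = 37
Step 2: Merge E(25) + D(27) = 52
Step 3: Merge J(27) + (C+F)(37) = 64
Step 4: Merge (E+D)(52) + (J+(C+F))(64) = 116
Read each symbol's code off the tree from the root (left child = 0, right child = 1).

Codes:
  E: 00 (length 2)
  C: 110 (length 3)
  D: 01 (length 2)
  J: 10 (length 2)
  F: 111 (length 3)
Average code length: 269/116 = 2.3190 bits/symbol


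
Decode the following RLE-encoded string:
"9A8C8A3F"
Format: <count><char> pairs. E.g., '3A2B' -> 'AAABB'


Expanding each <count><char> pair:
  9A -> 'AAAAAAAAA'
  8C -> 'CCCCCCCC'
  8A -> 'AAAAAAAA'
  3F -> 'FFF'

Decoded = AAAAAAAAACCCCCCCCAAAAAAAAFFF


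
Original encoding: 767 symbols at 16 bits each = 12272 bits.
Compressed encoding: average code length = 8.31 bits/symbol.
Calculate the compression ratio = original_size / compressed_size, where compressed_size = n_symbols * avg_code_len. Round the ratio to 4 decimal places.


original_size = n_symbols * orig_bits = 767 * 16 = 12272 bits
compressed_size = n_symbols * avg_code_len = 767 * 8.31 = 6373.77 bits
ratio = original_size / compressed_size = 12272 / 6373.77 = 1.9254

Compression ratio = 1.9254


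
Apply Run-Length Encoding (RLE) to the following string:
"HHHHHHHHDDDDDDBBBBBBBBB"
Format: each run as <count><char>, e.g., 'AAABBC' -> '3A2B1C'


Scanning runs left to right:
  i=0: run of 'H' x 8 -> '8H'
  i=8: run of 'D' x 6 -> '6D'
  i=14: run of 'B' x 9 -> '9B'

RLE = 8H6D9B


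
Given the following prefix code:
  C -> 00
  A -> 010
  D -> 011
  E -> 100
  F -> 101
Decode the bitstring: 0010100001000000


Decoding step by step:
Bits 00 -> C
Bits 101 -> F
Bits 00 -> C
Bits 00 -> C
Bits 100 -> E
Bits 00 -> C
Bits 00 -> C


Decoded message: CFCCECC


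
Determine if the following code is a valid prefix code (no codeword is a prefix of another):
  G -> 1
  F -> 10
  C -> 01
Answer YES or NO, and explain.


Checking each pair (does one codeword prefix another?):
  G='1' vs F='10': prefix -- VIOLATION

NO -- this is NOT a valid prefix code. G (1) is a prefix of F (10).


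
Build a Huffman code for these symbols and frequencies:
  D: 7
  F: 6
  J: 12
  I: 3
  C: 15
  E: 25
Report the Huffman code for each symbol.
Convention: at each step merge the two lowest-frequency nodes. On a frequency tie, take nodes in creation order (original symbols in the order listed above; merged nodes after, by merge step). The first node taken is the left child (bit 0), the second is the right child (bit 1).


Huffman tree construction:
Step 1: Merge I(3) + F(6) = 9
Step 2: Merge D(7) + (I+F)(9) = 16
Step 3: Merge J(12) + C(15) = 27
Step 4: Merge (D+(I+F))(16) + E(25) = 41
Step 5: Merge (J+C)(27) + ((D+(I+F))+E)(41) = 68
Read each symbol's code off the tree from the root (left child = 0, right child = 1).

Codes:
  D: 100 (length 3)
  F: 1011 (length 4)
  J: 00 (length 2)
  I: 1010 (length 4)
  C: 01 (length 2)
  E: 11 (length 2)
Average code length: 161/68 = 2.3676 bits/symbol


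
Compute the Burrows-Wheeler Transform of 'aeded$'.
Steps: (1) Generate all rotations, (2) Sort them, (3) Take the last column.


Rotations (sorted):
  0: $aeded -> last char: d
  1: aeded$ -> last char: $
  2: d$aede -> last char: e
  3: ded$ae -> last char: e
  4: ed$aed -> last char: d
  5: eded$a -> last char: a


BWT = d$eeda


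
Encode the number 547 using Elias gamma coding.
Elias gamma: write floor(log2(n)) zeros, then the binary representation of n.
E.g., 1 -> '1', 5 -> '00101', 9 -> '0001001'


num_bits = floor(log2(547)) + 1 = 10
leading_zeros = num_bits - 1 = 9
binary(547) = 1000100011

Elias gamma(547) = '000000000' + '1000100011' = 0000000001000100011 (19 bits)


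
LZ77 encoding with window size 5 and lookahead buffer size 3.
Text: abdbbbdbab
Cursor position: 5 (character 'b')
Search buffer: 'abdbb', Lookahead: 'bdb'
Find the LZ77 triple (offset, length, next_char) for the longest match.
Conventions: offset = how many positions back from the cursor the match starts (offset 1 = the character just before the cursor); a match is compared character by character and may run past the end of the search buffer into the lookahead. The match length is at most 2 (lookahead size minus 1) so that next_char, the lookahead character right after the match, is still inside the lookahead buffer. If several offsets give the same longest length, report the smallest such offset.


Try each offset into the search buffer:
  offset=1 (pos 4, char 'b'): match length 1
  offset=2 (pos 3, char 'b'): match length 1
  offset=3 (pos 2, char 'd'): match length 0
  offset=4 (pos 1, char 'b'): match length 2
  offset=5 (pos 0, char 'a'): match length 0
Longest match has length 2 at offset 4.
next_char = character at position 5 + 2 = 7 -> 'b'

Best match: offset=4, length=2 (matching 'bd' starting at position 1)
LZ77 triple: (4, 2, 'b')


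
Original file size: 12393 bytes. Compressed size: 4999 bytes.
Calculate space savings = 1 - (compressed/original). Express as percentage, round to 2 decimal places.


ratio = compressed/original = 4999/12393 = 0.403373
savings = 1 - ratio = 1 - 0.403373 = 0.596627
as a percentage: 0.596627 * 100 = 59.66%

Space savings = 1 - 4999/12393 = 59.66%


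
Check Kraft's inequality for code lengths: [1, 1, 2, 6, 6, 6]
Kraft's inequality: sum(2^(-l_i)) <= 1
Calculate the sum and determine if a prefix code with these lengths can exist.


Sum = 2^(-1) + 2^(-1) + 2^(-2) + 2^(-6) + 2^(-6) + 2^(-6)
    = 0.5 + 0.5 + 0.25 + 0.015625 + 0.015625 + 0.015625
    = 83/64 = 1.296875
Since 1.296875 > 1, Kraft's inequality is NOT satisfied.
A prefix code with these lengths CANNOT exist.

Kraft sum = 1.296875. Not satisfied.


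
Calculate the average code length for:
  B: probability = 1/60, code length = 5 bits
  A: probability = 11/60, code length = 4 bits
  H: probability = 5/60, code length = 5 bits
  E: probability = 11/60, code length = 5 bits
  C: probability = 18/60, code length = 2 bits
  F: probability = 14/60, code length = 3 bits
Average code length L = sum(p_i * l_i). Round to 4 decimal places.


Weighted contributions p_i * l_i:
  B: (1/60) * 5 = 5/60
  A: (11/60) * 4 = 44/60
  H: (5/60) * 5 = 25/60
  E: (11/60) * 5 = 55/60
  C: (18/60) * 2 = 36/60
  F: (14/60) * 3 = 42/60
Sum = (5 + 44 + 25 + 55 + 36 + 42)/60 = 207/60

L = 207/60 = 3.4500 bits/symbol


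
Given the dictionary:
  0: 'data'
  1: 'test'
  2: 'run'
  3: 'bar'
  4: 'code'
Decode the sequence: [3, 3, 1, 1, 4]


Look up each index in the dictionary:
  3 -> 'bar'
  3 -> 'bar'
  1 -> 'test'
  1 -> 'test'
  4 -> 'code'

Decoded: "bar bar test test code"


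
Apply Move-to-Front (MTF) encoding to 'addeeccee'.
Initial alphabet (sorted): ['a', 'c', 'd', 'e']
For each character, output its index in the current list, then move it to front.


MTF encoding:
'a': index 0 in ['a', 'c', 'd', 'e'] -> ['a', 'c', 'd', 'e']
'd': index 2 in ['a', 'c', 'd', 'e'] -> ['d', 'a', 'c', 'e']
'd': index 0 in ['d', 'a', 'c', 'e'] -> ['d', 'a', 'c', 'e']
'e': index 3 in ['d', 'a', 'c', 'e'] -> ['e', 'd', 'a', 'c']
'e': index 0 in ['e', 'd', 'a', 'c'] -> ['e', 'd', 'a', 'c']
'c': index 3 in ['e', 'd', 'a', 'c'] -> ['c', 'e', 'd', 'a']
'c': index 0 in ['c', 'e', 'd', 'a'] -> ['c', 'e', 'd', 'a']
'e': index 1 in ['c', 'e', 'd', 'a'] -> ['e', 'c', 'd', 'a']
'e': index 0 in ['e', 'c', 'd', 'a'] -> ['e', 'c', 'd', 'a']


Output: [0, 2, 0, 3, 0, 3, 0, 1, 0]


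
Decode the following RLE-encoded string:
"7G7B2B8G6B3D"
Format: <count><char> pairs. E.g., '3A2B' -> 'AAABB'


Expanding each <count><char> pair:
  7G -> 'GGGGGGG'
  7B -> 'BBBBBBB'
  2B -> 'BB'
  8G -> 'GGGGGGGG'
  6B -> 'BBBBBB'
  3D -> 'DDD'

Decoded = GGGGGGGBBBBBBBBBGGGGGGGGBBBBBBDDD


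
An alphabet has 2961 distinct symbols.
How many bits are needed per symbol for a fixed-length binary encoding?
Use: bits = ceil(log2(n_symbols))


log2(2961) = 11.5319
Bracket: 2^11 = 2048 < 2961 <= 2^12 = 4096
So ceil(log2(2961)) = 12

bits = ceil(log2(2961)) = ceil(11.5319) = 12 bits


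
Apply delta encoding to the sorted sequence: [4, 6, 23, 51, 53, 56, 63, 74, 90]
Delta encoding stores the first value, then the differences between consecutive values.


First value: 4
Deltas:
  6 - 4 = 2
  23 - 6 = 17
  51 - 23 = 28
  53 - 51 = 2
  56 - 53 = 3
  63 - 56 = 7
  74 - 63 = 11
  90 - 74 = 16


Delta encoded: [4, 2, 17, 28, 2, 3, 7, 11, 16]


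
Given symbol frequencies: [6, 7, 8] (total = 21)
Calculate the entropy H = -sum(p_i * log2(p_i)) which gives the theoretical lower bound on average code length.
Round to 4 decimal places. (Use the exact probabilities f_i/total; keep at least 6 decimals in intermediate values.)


Per-symbol terms -p_i * log2(p_i) with p_i = f_i/21:
  p = 6/21 = 0.285714: log2(p) = -1.807355, -p*log2(p) = 0.516387
  p = 7/21 = 0.333333: log2(p) = -1.584963, -p*log2(p) = 0.528321
  p = 8/21 = 0.380952: log2(p) = -1.392317, -p*log2(p) = 0.530407
H = 0.516387 + 0.528321 + 0.530407 = 1.575115

H = 1.5751 bits/symbol


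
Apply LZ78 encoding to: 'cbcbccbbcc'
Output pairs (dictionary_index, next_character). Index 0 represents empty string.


LZ78 encoding steps:
Dictionary: {0: ''}
Step 1: w='' (idx 0), next='c' -> output (0, 'c'), add 'c' as idx 1
Step 2: w='' (idx 0), next='b' -> output (0, 'b'), add 'b' as idx 2
Step 3: w='c' (idx 1), next='b' -> output (1, 'b'), add 'cb' as idx 3
Step 4: w='c' (idx 1), next='c' -> output (1, 'c'), add 'cc' as idx 4
Step 5: w='b' (idx 2), next='b' -> output (2, 'b'), add 'bb' as idx 5
Step 6: w='cc' (idx 4), end of input -> output (4, '')


Encoded: [(0, 'c'), (0, 'b'), (1, 'b'), (1, 'c'), (2, 'b'), (4, '')]


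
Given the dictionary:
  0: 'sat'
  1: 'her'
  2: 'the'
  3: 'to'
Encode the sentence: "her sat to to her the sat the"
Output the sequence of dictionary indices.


Look up each word in the dictionary:
  'her' -> 1
  'sat' -> 0
  'to' -> 3
  'to' -> 3
  'her' -> 1
  'the' -> 2
  'sat' -> 0
  'the' -> 2

Encoded: [1, 0, 3, 3, 1, 2, 0, 2]


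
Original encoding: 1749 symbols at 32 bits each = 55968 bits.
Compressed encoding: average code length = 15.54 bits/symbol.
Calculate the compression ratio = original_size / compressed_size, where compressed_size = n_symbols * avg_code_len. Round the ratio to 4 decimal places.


original_size = n_symbols * orig_bits = 1749 * 32 = 55968 bits
compressed_size = n_symbols * avg_code_len = 1749 * 15.54 = 27179.46 bits
ratio = original_size / compressed_size = 55968 / 27179.46 = 2.0592

Compression ratio = 2.0592


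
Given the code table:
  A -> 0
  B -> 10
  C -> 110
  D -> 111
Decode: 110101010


Decoding:
110 -> C
10 -> B
10 -> B
10 -> B


Result: CBBB


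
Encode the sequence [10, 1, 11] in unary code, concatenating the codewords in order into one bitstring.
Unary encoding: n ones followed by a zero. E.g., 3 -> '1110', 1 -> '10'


Encode each number as n ones followed by a terminating 0:
  10 -> 11111111110 (11 bits)
  1 -> 10 (2 bits)
  11 -> 111111111110 (12 bits)
Total length = 11 + 2 + 12 = 25 bits.

Unary([10, 1, 11]) = 1111111111010111111111110 (25 bits)


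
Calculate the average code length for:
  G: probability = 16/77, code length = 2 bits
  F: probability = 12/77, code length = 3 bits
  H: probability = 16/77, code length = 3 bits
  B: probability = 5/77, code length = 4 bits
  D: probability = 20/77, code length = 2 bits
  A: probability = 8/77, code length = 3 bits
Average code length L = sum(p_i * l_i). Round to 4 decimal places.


Weighted contributions p_i * l_i:
  G: (16/77) * 2 = 32/77
  F: (12/77) * 3 = 36/77
  H: (16/77) * 3 = 48/77
  B: (5/77) * 4 = 20/77
  D: (20/77) * 2 = 40/77
  A: (8/77) * 3 = 24/77
Sum = (32 + 36 + 48 + 20 + 40 + 24)/77 = 200/77

L = 200/77 = 2.5974 bits/symbol


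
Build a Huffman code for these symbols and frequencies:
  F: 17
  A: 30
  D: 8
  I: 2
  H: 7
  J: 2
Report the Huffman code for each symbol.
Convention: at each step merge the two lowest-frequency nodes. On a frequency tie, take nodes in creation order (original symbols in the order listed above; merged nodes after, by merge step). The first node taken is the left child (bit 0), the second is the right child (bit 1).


Huffman tree construction:
Step 1: Merge I(2) + J(2) = 4
Step 2: Merge (I+J)(4) + H(7) = 11
Step 3: Merge D(8) + ((I+J)+H)(11) = 19
Step 4: Merge F(17) + (D+((I+J)+H))(19) = 36
Step 5: Merge A(30) + (F+(D+((I+J)+H)))(36) = 66
Read each symbol's code off the tree from the root (left child = 0, right child = 1).

Codes:
  F: 10 (length 2)
  A: 0 (length 1)
  D: 110 (length 3)
  I: 11100 (length 5)
  H: 1111 (length 4)
  J: 11101 (length 5)
Average code length: 136/66 = 2.0606 bits/symbol


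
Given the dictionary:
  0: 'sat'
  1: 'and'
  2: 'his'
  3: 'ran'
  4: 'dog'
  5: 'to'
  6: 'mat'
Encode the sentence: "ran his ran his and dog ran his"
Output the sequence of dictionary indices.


Look up each word in the dictionary:
  'ran' -> 3
  'his' -> 2
  'ran' -> 3
  'his' -> 2
  'and' -> 1
  'dog' -> 4
  'ran' -> 3
  'his' -> 2

Encoded: [3, 2, 3, 2, 1, 4, 3, 2]


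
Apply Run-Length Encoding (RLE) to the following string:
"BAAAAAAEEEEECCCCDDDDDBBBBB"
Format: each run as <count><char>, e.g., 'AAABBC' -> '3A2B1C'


Scanning runs left to right:
  i=0: run of 'B' x 1 -> '1B'
  i=1: run of 'A' x 6 -> '6A'
  i=7: run of 'E' x 5 -> '5E'
  i=12: run of 'C' x 4 -> '4C'
  i=16: run of 'D' x 5 -> '5D'
  i=21: run of 'B' x 5 -> '5B'

RLE = 1B6A5E4C5D5B


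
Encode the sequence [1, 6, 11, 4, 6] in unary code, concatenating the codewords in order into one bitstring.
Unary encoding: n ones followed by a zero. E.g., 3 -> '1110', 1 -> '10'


Encode each number as n ones followed by a terminating 0:
  1 -> 10 (2 bits)
  6 -> 1111110 (7 bits)
  11 -> 111111111110 (12 bits)
  4 -> 11110 (5 bits)
  6 -> 1111110 (7 bits)
Total length = 2 + 7 + 12 + 5 + 7 = 33 bits.

Unary([1, 6, 11, 4, 6]) = 101111110111111111110111101111110 (33 bits)


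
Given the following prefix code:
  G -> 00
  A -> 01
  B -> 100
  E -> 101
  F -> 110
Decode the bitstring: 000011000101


Decoding step by step:
Bits 00 -> G
Bits 00 -> G
Bits 110 -> F
Bits 00 -> G
Bits 101 -> E


Decoded message: GGFGE


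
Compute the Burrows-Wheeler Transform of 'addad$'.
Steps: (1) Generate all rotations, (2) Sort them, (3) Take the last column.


Rotations (sorted):
  0: $addad -> last char: d
  1: ad$add -> last char: d
  2: addad$ -> last char: $
  3: d$adda -> last char: a
  4: dad$ad -> last char: d
  5: ddad$a -> last char: a


BWT = dd$ada


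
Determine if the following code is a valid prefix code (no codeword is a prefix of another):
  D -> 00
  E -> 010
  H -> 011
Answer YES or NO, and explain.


Checking each pair (does one codeword prefix another?):
  D='00' vs E='010': no prefix
  D='00' vs H='011': no prefix
  E='010' vs D='00': no prefix
  E='010' vs H='011': no prefix
  H='011' vs D='00': no prefix
  H='011' vs E='010': no prefix
No violation found over all pairs.

YES -- this is a valid prefix code. No codeword is a prefix of any other codeword.


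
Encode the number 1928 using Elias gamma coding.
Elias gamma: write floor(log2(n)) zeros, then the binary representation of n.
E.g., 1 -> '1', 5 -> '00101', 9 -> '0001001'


num_bits = floor(log2(1928)) + 1 = 11
leading_zeros = num_bits - 1 = 10
binary(1928) = 11110001000

Elias gamma(1928) = '0000000000' + '11110001000' = 000000000011110001000 (21 bits)


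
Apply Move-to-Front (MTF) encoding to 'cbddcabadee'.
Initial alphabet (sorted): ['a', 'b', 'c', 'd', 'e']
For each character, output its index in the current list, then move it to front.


MTF encoding:
'c': index 2 in ['a', 'b', 'c', 'd', 'e'] -> ['c', 'a', 'b', 'd', 'e']
'b': index 2 in ['c', 'a', 'b', 'd', 'e'] -> ['b', 'c', 'a', 'd', 'e']
'd': index 3 in ['b', 'c', 'a', 'd', 'e'] -> ['d', 'b', 'c', 'a', 'e']
'd': index 0 in ['d', 'b', 'c', 'a', 'e'] -> ['d', 'b', 'c', 'a', 'e']
'c': index 2 in ['d', 'b', 'c', 'a', 'e'] -> ['c', 'd', 'b', 'a', 'e']
'a': index 3 in ['c', 'd', 'b', 'a', 'e'] -> ['a', 'c', 'd', 'b', 'e']
'b': index 3 in ['a', 'c', 'd', 'b', 'e'] -> ['b', 'a', 'c', 'd', 'e']
'a': index 1 in ['b', 'a', 'c', 'd', 'e'] -> ['a', 'b', 'c', 'd', 'e']
'd': index 3 in ['a', 'b', 'c', 'd', 'e'] -> ['d', 'a', 'b', 'c', 'e']
'e': index 4 in ['d', 'a', 'b', 'c', 'e'] -> ['e', 'd', 'a', 'b', 'c']
'e': index 0 in ['e', 'd', 'a', 'b', 'c'] -> ['e', 'd', 'a', 'b', 'c']


Output: [2, 2, 3, 0, 2, 3, 3, 1, 3, 4, 0]


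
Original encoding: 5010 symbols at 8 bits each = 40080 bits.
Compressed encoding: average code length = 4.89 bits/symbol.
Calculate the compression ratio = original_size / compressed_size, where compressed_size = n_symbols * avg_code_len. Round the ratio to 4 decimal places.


original_size = n_symbols * orig_bits = 5010 * 8 = 40080 bits
compressed_size = n_symbols * avg_code_len = 5010 * 4.89 = 24498.9 bits
ratio = original_size / compressed_size = 40080 / 24498.9 = 1.636

Compression ratio = 1.636


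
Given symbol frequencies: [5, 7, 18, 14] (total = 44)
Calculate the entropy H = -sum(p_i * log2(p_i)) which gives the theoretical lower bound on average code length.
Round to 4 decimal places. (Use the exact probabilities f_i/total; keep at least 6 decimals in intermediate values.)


Per-symbol terms -p_i * log2(p_i) with p_i = f_i/44:
  p = 5/44 = 0.113636: log2(p) = -3.137504, -p*log2(p) = 0.356534
  p = 7/44 = 0.159091: log2(p) = -2.652077, -p*log2(p) = 0.421921
  p = 18/44 = 0.409091: log2(p) = -1.289507, -p*log2(p) = 0.527525
  p = 14/44 = 0.318182: log2(p) = -1.652077, -p*log2(p) = 0.525661
H = 0.356534 + 0.421921 + 0.527525 + 0.525661 = 1.831641

H = 1.8316 bits/symbol


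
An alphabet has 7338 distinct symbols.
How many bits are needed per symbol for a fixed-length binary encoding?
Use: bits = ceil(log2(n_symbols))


log2(7338) = 12.8412
Bracket: 2^12 = 4096 < 7338 <= 2^13 = 8192
So ceil(log2(7338)) = 13

bits = ceil(log2(7338)) = ceil(12.8412) = 13 bits


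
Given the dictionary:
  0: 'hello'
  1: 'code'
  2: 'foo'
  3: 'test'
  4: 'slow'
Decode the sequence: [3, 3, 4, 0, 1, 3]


Look up each index in the dictionary:
  3 -> 'test'
  3 -> 'test'
  4 -> 'slow'
  0 -> 'hello'
  1 -> 'code'
  3 -> 'test'

Decoded: "test test slow hello code test"


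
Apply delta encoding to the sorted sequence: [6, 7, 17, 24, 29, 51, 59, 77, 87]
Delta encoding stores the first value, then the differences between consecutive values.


First value: 6
Deltas:
  7 - 6 = 1
  17 - 7 = 10
  24 - 17 = 7
  29 - 24 = 5
  51 - 29 = 22
  59 - 51 = 8
  77 - 59 = 18
  87 - 77 = 10


Delta encoded: [6, 1, 10, 7, 5, 22, 8, 18, 10]


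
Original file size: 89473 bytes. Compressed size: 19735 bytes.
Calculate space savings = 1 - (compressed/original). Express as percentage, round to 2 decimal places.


ratio = compressed/original = 19735/89473 = 0.220569
savings = 1 - ratio = 1 - 0.220569 = 0.779431
as a percentage: 0.779431 * 100 = 77.94%

Space savings = 1 - 19735/89473 = 77.94%


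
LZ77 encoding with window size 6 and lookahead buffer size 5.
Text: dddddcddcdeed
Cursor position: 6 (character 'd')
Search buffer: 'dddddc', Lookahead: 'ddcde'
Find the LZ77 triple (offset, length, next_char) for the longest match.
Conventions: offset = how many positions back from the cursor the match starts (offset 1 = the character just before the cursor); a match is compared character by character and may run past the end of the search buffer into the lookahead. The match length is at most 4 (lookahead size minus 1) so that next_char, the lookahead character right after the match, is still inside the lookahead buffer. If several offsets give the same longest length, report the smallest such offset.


Try each offset into the search buffer:
  offset=1 (pos 5, char 'c'): match length 0
  offset=2 (pos 4, char 'd'): match length 1
  offset=3 (pos 3, char 'd'): match length 4
  offset=4 (pos 2, char 'd'): match length 2
  offset=5 (pos 1, char 'd'): match length 2
  offset=6 (pos 0, char 'd'): match length 2
Longest match has length 4 at offset 3.
next_char = character at position 6 + 4 = 10 -> 'e'

Best match: offset=3, length=4 (matching 'ddcd' starting at position 3)
LZ77 triple: (3, 4, 'e')


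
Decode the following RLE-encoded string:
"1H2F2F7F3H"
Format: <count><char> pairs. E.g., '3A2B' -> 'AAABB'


Expanding each <count><char> pair:
  1H -> 'H'
  2F -> 'FF'
  2F -> 'FF'
  7F -> 'FFFFFFF'
  3H -> 'HHH'

Decoded = HFFFFFFFFFFFHHH


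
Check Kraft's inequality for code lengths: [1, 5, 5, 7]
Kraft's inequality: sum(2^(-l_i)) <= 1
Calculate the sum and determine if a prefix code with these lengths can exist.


Sum = 2^(-1) + 2^(-5) + 2^(-5) + 2^(-7)
    = 0.5 + 0.03125 + 0.03125 + 0.0078125
    = 73/128 = 0.5703125
Since 0.5703125 <= 1, Kraft's inequality IS satisfied.
A prefix code with these lengths CAN exist.

Kraft sum = 0.5703125. Satisfied.


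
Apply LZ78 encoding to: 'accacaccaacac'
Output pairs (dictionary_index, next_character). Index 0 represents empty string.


LZ78 encoding steps:
Dictionary: {0: ''}
Step 1: w='' (idx 0), next='a' -> output (0, 'a'), add 'a' as idx 1
Step 2: w='' (idx 0), next='c' -> output (0, 'c'), add 'c' as idx 2
Step 3: w='c' (idx 2), next='a' -> output (2, 'a'), add 'ca' as idx 3
Step 4: w='ca' (idx 3), next='c' -> output (3, 'c'), add 'cac' as idx 4
Step 5: w='ca' (idx 3), next='a' -> output (3, 'a'), add 'caa' as idx 5
Step 6: w='cac' (idx 4), end of input -> output (4, '')


Encoded: [(0, 'a'), (0, 'c'), (2, 'a'), (3, 'c'), (3, 'a'), (4, '')]


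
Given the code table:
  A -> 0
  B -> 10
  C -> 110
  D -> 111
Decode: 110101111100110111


Decoding:
110 -> C
10 -> B
111 -> D
110 -> C
0 -> A
110 -> C
111 -> D


Result: CBDCACD


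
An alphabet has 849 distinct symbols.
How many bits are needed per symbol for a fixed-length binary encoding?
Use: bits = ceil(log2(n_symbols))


log2(849) = 9.7296
Bracket: 2^9 = 512 < 849 <= 2^10 = 1024
So ceil(log2(849)) = 10

bits = ceil(log2(849)) = ceil(9.7296) = 10 bits


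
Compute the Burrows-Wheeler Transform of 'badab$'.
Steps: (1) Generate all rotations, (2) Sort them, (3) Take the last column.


Rotations (sorted):
  0: $badab -> last char: b
  1: ab$bad -> last char: d
  2: adab$b -> last char: b
  3: b$bada -> last char: a
  4: badab$ -> last char: $
  5: dab$ba -> last char: a


BWT = bdba$a


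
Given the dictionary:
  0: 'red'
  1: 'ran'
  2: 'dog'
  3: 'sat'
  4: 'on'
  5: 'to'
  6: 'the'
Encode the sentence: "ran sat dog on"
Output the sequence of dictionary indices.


Look up each word in the dictionary:
  'ran' -> 1
  'sat' -> 3
  'dog' -> 2
  'on' -> 4

Encoded: [1, 3, 2, 4]


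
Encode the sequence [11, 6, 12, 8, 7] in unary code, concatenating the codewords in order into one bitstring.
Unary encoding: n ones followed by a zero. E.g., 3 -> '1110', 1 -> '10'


Encode each number as n ones followed by a terminating 0:
  11 -> 111111111110 (12 bits)
  6 -> 1111110 (7 bits)
  12 -> 1111111111110 (13 bits)
  8 -> 111111110 (9 bits)
  7 -> 11111110 (8 bits)
Total length = 12 + 7 + 13 + 9 + 8 = 49 bits.

Unary([11, 6, 12, 8, 7]) = 1111111111101111110111111111111011111111011111110 (49 bits)


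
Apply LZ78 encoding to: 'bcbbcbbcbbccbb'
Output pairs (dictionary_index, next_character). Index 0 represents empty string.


LZ78 encoding steps:
Dictionary: {0: ''}
Step 1: w='' (idx 0), next='b' -> output (0, 'b'), add 'b' as idx 1
Step 2: w='' (idx 0), next='c' -> output (0, 'c'), add 'c' as idx 2
Step 3: w='b' (idx 1), next='b' -> output (1, 'b'), add 'bb' as idx 3
Step 4: w='c' (idx 2), next='b' -> output (2, 'b'), add 'cb' as idx 4
Step 5: w='b' (idx 1), next='c' -> output (1, 'c'), add 'bc' as idx 5
Step 6: w='bb' (idx 3), next='c' -> output (3, 'c'), add 'bbc' as idx 6
Step 7: w='cb' (idx 4), next='b' -> output (4, 'b'), add 'cbb' as idx 7


Encoded: [(0, 'b'), (0, 'c'), (1, 'b'), (2, 'b'), (1, 'c'), (3, 'c'), (4, 'b')]


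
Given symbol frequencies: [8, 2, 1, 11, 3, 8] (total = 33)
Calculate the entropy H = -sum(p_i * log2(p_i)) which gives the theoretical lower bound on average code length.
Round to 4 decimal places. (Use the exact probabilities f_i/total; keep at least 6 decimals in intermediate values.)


Per-symbol terms -p_i * log2(p_i) with p_i = f_i/33:
  p = 8/33 = 0.242424: log2(p) = -2.044394, -p*log2(p) = 0.495611
  p = 2/33 = 0.060606: log2(p) = -4.044394, -p*log2(p) = 0.245115
  p = 1/33 = 0.030303: log2(p) = -5.044394, -p*log2(p) = 0.152860
  p = 11/33 = 0.333333: log2(p) = -1.584963, -p*log2(p) = 0.528321
  p = 3/33 = 0.090909: log2(p) = -3.459432, -p*log2(p) = 0.314494
  p = 8/33 = 0.242424: log2(p) = -2.044394, -p*log2(p) = 0.495611
H = 0.495611 + 0.245115 + 0.152860 + 0.528321 + 0.314494 + 0.495611 = 2.232012

H = 2.232 bits/symbol


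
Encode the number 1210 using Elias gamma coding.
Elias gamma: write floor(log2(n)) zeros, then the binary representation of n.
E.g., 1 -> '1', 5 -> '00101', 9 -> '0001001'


num_bits = floor(log2(1210)) + 1 = 11
leading_zeros = num_bits - 1 = 10
binary(1210) = 10010111010

Elias gamma(1210) = '0000000000' + '10010111010' = 000000000010010111010 (21 bits)


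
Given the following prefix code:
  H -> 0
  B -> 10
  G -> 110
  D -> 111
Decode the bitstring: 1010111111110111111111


Decoding step by step:
Bits 10 -> B
Bits 10 -> B
Bits 111 -> D
Bits 111 -> D
Bits 110 -> G
Bits 111 -> D
Bits 111 -> D
Bits 111 -> D


Decoded message: BBDDGDDD


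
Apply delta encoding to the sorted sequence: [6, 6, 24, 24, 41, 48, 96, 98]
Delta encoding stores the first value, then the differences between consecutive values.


First value: 6
Deltas:
  6 - 6 = 0
  24 - 6 = 18
  24 - 24 = 0
  41 - 24 = 17
  48 - 41 = 7
  96 - 48 = 48
  98 - 96 = 2


Delta encoded: [6, 0, 18, 0, 17, 7, 48, 2]


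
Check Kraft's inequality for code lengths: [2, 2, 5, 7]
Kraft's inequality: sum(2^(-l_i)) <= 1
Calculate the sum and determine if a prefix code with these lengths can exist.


Sum = 2^(-2) + 2^(-2) + 2^(-5) + 2^(-7)
    = 0.25 + 0.25 + 0.03125 + 0.0078125
    = 69/128 = 0.5390625
Since 0.5390625 <= 1, Kraft's inequality IS satisfied.
A prefix code with these lengths CAN exist.

Kraft sum = 0.5390625. Satisfied.


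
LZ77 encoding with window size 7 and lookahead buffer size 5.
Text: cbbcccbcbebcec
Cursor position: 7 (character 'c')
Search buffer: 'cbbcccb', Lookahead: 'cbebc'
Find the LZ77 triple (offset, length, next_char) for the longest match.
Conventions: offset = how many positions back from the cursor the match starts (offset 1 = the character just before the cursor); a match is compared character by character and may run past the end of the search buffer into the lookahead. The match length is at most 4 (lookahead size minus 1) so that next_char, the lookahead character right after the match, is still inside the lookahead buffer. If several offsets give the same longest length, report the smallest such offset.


Try each offset into the search buffer:
  offset=1 (pos 6, char 'b'): match length 0
  offset=2 (pos 5, char 'c'): match length 2
  offset=3 (pos 4, char 'c'): match length 1
  offset=4 (pos 3, char 'c'): match length 1
  offset=5 (pos 2, char 'b'): match length 0
  offset=6 (pos 1, char 'b'): match length 0
  offset=7 (pos 0, char 'c'): match length 2
Longest match has length 2, found at offsets 2, 7; take the smallest, offset 2.
next_char = character at position 7 + 2 = 9 -> 'e'

Best match: offset=2, length=2 (matching 'cb' starting at position 5)
LZ77 triple: (2, 2, 'e')


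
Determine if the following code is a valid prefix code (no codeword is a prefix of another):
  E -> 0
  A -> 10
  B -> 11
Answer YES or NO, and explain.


Checking each pair (does one codeword prefix another?):
  E='0' vs A='10': no prefix
  E='0' vs B='11': no prefix
  A='10' vs E='0': no prefix
  A='10' vs B='11': no prefix
  B='11' vs E='0': no prefix
  B='11' vs A='10': no prefix
No violation found over all pairs.

YES -- this is a valid prefix code. No codeword is a prefix of any other codeword.


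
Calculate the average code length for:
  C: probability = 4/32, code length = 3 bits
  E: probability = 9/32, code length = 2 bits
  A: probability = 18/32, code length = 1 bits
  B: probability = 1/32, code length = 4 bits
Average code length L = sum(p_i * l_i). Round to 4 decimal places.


Weighted contributions p_i * l_i:
  C: (4/32) * 3 = 12/32
  E: (9/32) * 2 = 18/32
  A: (18/32) * 1 = 18/32
  B: (1/32) * 4 = 4/32
Sum = (12 + 18 + 18 + 4)/32 = 52/32

L = 52/32 = 1.6250 bits/symbol


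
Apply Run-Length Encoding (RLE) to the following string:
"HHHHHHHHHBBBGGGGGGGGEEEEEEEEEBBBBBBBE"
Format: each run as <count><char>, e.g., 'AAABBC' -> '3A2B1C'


Scanning runs left to right:
  i=0: run of 'H' x 9 -> '9H'
  i=9: run of 'B' x 3 -> '3B'
  i=12: run of 'G' x 8 -> '8G'
  i=20: run of 'E' x 9 -> '9E'
  i=29: run of 'B' x 7 -> '7B'
  i=36: run of 'E' x 1 -> '1E'

RLE = 9H3B8G9E7B1E


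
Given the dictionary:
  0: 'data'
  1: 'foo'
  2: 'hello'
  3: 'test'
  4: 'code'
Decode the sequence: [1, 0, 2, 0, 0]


Look up each index in the dictionary:
  1 -> 'foo'
  0 -> 'data'
  2 -> 'hello'
  0 -> 'data'
  0 -> 'data'

Decoded: "foo data hello data data"


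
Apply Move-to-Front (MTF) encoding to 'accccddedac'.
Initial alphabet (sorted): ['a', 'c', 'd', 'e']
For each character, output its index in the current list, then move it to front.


MTF encoding:
'a': index 0 in ['a', 'c', 'd', 'e'] -> ['a', 'c', 'd', 'e']
'c': index 1 in ['a', 'c', 'd', 'e'] -> ['c', 'a', 'd', 'e']
'c': index 0 in ['c', 'a', 'd', 'e'] -> ['c', 'a', 'd', 'e']
'c': index 0 in ['c', 'a', 'd', 'e'] -> ['c', 'a', 'd', 'e']
'c': index 0 in ['c', 'a', 'd', 'e'] -> ['c', 'a', 'd', 'e']
'd': index 2 in ['c', 'a', 'd', 'e'] -> ['d', 'c', 'a', 'e']
'd': index 0 in ['d', 'c', 'a', 'e'] -> ['d', 'c', 'a', 'e']
'e': index 3 in ['d', 'c', 'a', 'e'] -> ['e', 'd', 'c', 'a']
'd': index 1 in ['e', 'd', 'c', 'a'] -> ['d', 'e', 'c', 'a']
'a': index 3 in ['d', 'e', 'c', 'a'] -> ['a', 'd', 'e', 'c']
'c': index 3 in ['a', 'd', 'e', 'c'] -> ['c', 'a', 'd', 'e']


Output: [0, 1, 0, 0, 0, 2, 0, 3, 1, 3, 3]


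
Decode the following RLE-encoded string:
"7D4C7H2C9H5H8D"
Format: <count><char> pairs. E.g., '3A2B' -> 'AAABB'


Expanding each <count><char> pair:
  7D -> 'DDDDDDD'
  4C -> 'CCCC'
  7H -> 'HHHHHHH'
  2C -> 'CC'
  9H -> 'HHHHHHHHH'
  5H -> 'HHHHH'
  8D -> 'DDDDDDDD'

Decoded = DDDDDDDCCCCHHHHHHHCCHHHHHHHHHHHHHHDDDDDDDD


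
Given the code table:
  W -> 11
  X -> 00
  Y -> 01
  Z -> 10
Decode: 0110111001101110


Decoding:
01 -> Y
10 -> Z
11 -> W
10 -> Z
01 -> Y
10 -> Z
11 -> W
10 -> Z


Result: YZWZYZWZ


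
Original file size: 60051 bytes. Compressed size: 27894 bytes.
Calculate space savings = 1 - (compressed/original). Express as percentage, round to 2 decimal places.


ratio = compressed/original = 27894/60051 = 0.464505
savings = 1 - ratio = 1 - 0.464505 = 0.535495
as a percentage: 0.535495 * 100 = 53.55%

Space savings = 1 - 27894/60051 = 53.55%


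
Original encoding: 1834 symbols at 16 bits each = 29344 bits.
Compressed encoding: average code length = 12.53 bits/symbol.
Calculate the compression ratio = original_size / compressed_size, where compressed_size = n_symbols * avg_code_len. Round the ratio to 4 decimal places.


original_size = n_symbols * orig_bits = 1834 * 16 = 29344 bits
compressed_size = n_symbols * avg_code_len = 1834 * 12.53 = 22980.02 bits
ratio = original_size / compressed_size = 29344 / 22980.02 = 1.2769

Compression ratio = 1.2769


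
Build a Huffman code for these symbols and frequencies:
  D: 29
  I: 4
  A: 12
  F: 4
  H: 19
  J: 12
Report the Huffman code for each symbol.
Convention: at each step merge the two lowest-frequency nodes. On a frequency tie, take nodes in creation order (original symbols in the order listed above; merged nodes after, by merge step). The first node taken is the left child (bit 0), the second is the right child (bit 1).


Huffman tree construction:
Step 1: Merge I(4) + F(4) = 8
Step 2: Merge (I+F)(8) + A(12) = 20
Step 3: Merge J(12) + H(19) = 31
Step 4: Merge ((I+F)+A)(20) + D(29) = 49
Step 5: Merge (J+H)(31) + (((I+F)+A)+D)(49) = 80
Read each symbol's code off the tree from the root (left child = 0, right child = 1).

Codes:
  D: 11 (length 2)
  I: 1000 (length 4)
  A: 101 (length 3)
  F: 1001 (length 4)
  H: 01 (length 2)
  J: 00 (length 2)
Average code length: 188/80 = 2.3500 bits/symbol


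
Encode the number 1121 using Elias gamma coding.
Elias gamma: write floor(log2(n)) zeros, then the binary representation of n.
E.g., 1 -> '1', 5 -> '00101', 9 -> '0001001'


num_bits = floor(log2(1121)) + 1 = 11
leading_zeros = num_bits - 1 = 10
binary(1121) = 10001100001

Elias gamma(1121) = '0000000000' + '10001100001' = 000000000010001100001 (21 bits)


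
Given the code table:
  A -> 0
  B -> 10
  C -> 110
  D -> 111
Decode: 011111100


Decoding:
0 -> A
111 -> D
111 -> D
0 -> A
0 -> A


Result: ADDAA


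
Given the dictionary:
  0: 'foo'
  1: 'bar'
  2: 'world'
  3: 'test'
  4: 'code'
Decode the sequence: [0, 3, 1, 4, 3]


Look up each index in the dictionary:
  0 -> 'foo'
  3 -> 'test'
  1 -> 'bar'
  4 -> 'code'
  3 -> 'test'

Decoded: "foo test bar code test"


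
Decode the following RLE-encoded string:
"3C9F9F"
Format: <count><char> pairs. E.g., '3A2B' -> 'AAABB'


Expanding each <count><char> pair:
  3C -> 'CCC'
  9F -> 'FFFFFFFFF'
  9F -> 'FFFFFFFFF'

Decoded = CCCFFFFFFFFFFFFFFFFFF


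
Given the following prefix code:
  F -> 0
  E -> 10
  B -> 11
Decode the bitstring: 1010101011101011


Decoding step by step:
Bits 10 -> E
Bits 10 -> E
Bits 10 -> E
Bits 10 -> E
Bits 11 -> B
Bits 10 -> E
Bits 10 -> E
Bits 11 -> B


Decoded message: EEEEBEEB


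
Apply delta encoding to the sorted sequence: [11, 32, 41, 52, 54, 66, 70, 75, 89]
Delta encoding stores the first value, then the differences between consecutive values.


First value: 11
Deltas:
  32 - 11 = 21
  41 - 32 = 9
  52 - 41 = 11
  54 - 52 = 2
  66 - 54 = 12
  70 - 66 = 4
  75 - 70 = 5
  89 - 75 = 14


Delta encoded: [11, 21, 9, 11, 2, 12, 4, 5, 14]
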